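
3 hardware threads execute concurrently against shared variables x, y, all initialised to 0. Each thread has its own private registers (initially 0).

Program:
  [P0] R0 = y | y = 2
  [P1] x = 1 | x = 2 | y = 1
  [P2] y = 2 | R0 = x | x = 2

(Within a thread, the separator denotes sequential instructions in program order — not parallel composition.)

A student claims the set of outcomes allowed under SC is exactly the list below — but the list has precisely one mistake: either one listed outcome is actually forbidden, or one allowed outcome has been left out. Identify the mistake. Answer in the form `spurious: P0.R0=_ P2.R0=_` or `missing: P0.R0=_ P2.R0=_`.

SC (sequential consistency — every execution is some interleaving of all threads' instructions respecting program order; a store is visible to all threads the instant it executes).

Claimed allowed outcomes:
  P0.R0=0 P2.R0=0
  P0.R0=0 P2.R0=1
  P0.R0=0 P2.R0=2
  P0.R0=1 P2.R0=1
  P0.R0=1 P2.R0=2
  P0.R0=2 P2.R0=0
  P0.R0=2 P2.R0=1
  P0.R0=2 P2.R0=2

missing: P0.R0=1 P2.R0=0

outcome vector order: (P0.R0,P2.R0)
SC (9): 0/0, 0/1, 0/2, 1/0, 1/1, 1/2, 2/0, 2/1, 2/2
SC∖claimed = {1/0}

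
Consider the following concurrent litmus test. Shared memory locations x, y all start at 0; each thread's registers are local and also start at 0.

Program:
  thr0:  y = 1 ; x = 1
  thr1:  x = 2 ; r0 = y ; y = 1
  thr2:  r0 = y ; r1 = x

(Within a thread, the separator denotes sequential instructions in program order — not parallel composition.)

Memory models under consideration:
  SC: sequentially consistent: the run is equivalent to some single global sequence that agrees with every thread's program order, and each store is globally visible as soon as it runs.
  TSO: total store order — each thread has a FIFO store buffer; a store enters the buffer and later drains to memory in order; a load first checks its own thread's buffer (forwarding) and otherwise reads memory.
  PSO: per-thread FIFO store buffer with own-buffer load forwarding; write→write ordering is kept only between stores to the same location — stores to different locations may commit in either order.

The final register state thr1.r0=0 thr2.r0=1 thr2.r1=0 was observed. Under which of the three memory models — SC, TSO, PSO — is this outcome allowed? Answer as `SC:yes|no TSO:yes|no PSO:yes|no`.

SC:no TSO:yes PSO:yes

outcome vector order: (thr1.r0,thr2.r0,thr2.r1)
under SC → 000 001 002 011 012 100 101 102 110 111 112
under TSO → 000 001 002 010 011 012 100 101 102 110 111 112
under PSO → 000 001 002 010 011 012 100 101 102 110 111 112
target 010 ∈ {TSO,PSO}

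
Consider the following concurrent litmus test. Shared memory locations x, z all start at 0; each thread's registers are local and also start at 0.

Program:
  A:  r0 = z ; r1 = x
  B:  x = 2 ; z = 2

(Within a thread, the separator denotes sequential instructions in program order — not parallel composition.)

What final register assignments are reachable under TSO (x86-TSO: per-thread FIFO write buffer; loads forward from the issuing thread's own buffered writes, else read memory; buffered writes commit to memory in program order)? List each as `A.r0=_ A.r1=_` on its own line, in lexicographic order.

A.r0=0 A.r1=0
A.r0=0 A.r1=2
A.r0=2 A.r1=2

outcome vector order: (A.r0,A.r1)
|TSO outcomes| = 3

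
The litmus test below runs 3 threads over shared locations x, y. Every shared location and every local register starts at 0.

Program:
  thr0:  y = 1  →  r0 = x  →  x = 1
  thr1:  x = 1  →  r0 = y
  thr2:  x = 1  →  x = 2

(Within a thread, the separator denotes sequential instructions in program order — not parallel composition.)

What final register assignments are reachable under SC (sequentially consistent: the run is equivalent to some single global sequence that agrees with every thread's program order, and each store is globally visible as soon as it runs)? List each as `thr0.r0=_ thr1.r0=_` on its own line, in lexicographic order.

outcome vector order: (thr0.r0,thr1.r0)
|SC outcomes| = 5

thr0.r0=0 thr1.r0=1
thr0.r0=1 thr1.r0=0
thr0.r0=1 thr1.r0=1
thr0.r0=2 thr1.r0=0
thr0.r0=2 thr1.r0=1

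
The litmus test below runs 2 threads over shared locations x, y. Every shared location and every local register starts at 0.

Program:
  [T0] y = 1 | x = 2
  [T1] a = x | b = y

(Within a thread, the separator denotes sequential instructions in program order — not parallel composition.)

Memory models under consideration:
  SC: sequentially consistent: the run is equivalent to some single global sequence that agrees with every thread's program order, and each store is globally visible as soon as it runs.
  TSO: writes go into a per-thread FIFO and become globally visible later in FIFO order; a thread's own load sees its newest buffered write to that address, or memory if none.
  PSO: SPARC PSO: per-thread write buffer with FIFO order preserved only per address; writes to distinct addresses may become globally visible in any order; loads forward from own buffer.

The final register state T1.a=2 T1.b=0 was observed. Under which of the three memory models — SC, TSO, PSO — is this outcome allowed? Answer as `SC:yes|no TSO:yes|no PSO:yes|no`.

outcome vector order: (T1.a,T1.b)
SC (3): <0 0>; <0 1>; <2 1>
TSO (3): <0 0>; <0 1>; <2 1>
PSO (4): <0 0>; <0 1>; <2 0>; <2 1>
target <2 0> ∈ {PSO}

SC:no TSO:no PSO:yes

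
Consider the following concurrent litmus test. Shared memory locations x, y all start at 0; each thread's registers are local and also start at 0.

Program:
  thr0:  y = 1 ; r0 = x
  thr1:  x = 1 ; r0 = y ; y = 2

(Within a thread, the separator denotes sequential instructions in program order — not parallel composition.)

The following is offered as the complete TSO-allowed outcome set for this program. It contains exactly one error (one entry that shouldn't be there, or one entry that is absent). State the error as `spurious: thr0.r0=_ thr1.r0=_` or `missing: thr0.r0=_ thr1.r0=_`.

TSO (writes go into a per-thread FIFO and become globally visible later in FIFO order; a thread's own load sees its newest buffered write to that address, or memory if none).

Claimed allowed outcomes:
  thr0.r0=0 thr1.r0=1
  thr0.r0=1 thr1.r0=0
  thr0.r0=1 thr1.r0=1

outcome vector order: (thr0.r0,thr1.r0)
under TSO → 00, 01, 10, 11
TSO∖claimed = {00}

missing: thr0.r0=0 thr1.r0=0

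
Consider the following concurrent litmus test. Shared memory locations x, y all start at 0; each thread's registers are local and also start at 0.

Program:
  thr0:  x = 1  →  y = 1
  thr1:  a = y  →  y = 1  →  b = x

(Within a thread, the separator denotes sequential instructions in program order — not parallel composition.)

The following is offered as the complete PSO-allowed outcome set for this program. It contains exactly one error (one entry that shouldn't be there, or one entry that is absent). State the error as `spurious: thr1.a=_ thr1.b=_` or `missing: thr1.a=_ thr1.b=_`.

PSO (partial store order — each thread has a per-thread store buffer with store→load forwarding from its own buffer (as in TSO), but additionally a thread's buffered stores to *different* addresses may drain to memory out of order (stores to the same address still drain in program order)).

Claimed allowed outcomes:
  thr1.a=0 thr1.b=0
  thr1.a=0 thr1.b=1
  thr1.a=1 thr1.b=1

missing: thr1.a=1 thr1.b=0

outcome vector order: (thr1.a,thr1.b)
[PSO] allowed = {00; 01; 10; 11}
PSO∖claimed = {10}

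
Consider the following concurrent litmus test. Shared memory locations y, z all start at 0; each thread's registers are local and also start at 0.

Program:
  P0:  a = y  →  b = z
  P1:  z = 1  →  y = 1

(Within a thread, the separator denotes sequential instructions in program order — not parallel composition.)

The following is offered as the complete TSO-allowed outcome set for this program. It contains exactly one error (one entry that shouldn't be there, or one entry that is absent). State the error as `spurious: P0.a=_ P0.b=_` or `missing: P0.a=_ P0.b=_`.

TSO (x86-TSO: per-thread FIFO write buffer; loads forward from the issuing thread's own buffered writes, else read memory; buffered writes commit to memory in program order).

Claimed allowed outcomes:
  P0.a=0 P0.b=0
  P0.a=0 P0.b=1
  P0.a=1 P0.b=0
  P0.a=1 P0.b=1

outcome vector order: (P0.a,P0.b)
under TSO → 0/0; 0/1; 1/1
claimed∖TSO = {1/0}

spurious: P0.a=1 P0.b=0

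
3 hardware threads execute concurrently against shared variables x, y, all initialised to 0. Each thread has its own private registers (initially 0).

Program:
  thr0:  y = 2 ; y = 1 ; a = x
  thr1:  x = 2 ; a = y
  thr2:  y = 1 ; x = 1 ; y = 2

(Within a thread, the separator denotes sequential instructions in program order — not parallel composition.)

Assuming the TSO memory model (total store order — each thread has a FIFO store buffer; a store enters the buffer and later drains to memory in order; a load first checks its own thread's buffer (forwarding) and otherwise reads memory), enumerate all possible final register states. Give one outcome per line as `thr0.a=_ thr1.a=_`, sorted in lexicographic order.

thr0.a=0 thr1.a=0
thr0.a=0 thr1.a=1
thr0.a=0 thr1.a=2
thr0.a=1 thr1.a=0
thr0.a=1 thr1.a=1
thr0.a=1 thr1.a=2
thr0.a=2 thr1.a=0
thr0.a=2 thr1.a=1
thr0.a=2 thr1.a=2

outcome vector order: (thr0.a,thr1.a)
|TSO outcomes| = 9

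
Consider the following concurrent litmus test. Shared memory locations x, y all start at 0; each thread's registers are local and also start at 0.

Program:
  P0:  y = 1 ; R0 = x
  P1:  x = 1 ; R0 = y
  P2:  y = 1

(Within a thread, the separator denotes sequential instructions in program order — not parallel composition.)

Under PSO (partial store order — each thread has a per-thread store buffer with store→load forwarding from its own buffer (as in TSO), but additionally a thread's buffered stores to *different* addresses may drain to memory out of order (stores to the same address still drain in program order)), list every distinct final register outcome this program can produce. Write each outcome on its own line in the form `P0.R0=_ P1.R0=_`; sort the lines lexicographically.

P0.R0=0 P1.R0=0
P0.R0=0 P1.R0=1
P0.R0=1 P1.R0=0
P0.R0=1 P1.R0=1

outcome vector order: (P0.R0,P1.R0)
|PSO outcomes| = 4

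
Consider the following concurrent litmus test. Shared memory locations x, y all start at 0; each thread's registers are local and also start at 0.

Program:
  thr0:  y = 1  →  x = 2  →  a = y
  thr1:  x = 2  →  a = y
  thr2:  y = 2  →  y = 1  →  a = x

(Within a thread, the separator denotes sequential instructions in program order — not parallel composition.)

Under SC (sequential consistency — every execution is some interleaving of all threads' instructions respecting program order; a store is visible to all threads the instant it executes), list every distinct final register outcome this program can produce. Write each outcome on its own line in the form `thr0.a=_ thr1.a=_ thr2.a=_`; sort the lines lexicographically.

thr0.a=1 thr1.a=0 thr2.a=2
thr0.a=1 thr1.a=1 thr2.a=0
thr0.a=1 thr1.a=1 thr2.a=2
thr0.a=1 thr1.a=2 thr2.a=2
thr0.a=2 thr1.a=0 thr2.a=2
thr0.a=2 thr1.a=1 thr2.a=2
thr0.a=2 thr1.a=2 thr2.a=2

outcome vector order: (thr0.a,thr1.a,thr2.a)
|SC outcomes| = 7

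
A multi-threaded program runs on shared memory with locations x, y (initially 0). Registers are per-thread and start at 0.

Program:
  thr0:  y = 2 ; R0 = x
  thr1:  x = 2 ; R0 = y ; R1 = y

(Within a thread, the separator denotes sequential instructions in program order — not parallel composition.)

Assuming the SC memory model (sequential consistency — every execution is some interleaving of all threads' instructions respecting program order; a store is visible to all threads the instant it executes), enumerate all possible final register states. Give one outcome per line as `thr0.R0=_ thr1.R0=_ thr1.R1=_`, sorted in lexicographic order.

outcome vector order: (thr0.R0,thr1.R0,thr1.R1)
|SC outcomes| = 4

thr0.R0=0 thr1.R0=2 thr1.R1=2
thr0.R0=2 thr1.R0=0 thr1.R1=0
thr0.R0=2 thr1.R0=0 thr1.R1=2
thr0.R0=2 thr1.R0=2 thr1.R1=2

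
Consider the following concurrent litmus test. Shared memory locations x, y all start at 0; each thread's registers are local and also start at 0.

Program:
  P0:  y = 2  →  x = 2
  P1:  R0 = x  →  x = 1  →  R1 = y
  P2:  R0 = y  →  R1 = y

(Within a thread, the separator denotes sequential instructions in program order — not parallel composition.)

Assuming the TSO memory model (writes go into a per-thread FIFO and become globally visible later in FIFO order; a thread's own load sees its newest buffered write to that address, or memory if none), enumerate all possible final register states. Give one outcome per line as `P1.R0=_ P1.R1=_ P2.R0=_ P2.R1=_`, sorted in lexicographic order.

P1.R0=0 P1.R1=0 P2.R0=0 P2.R1=0
P1.R0=0 P1.R1=0 P2.R0=0 P2.R1=2
P1.R0=0 P1.R1=0 P2.R0=2 P2.R1=2
P1.R0=0 P1.R1=2 P2.R0=0 P2.R1=0
P1.R0=0 P1.R1=2 P2.R0=0 P2.R1=2
P1.R0=0 P1.R1=2 P2.R0=2 P2.R1=2
P1.R0=2 P1.R1=2 P2.R0=0 P2.R1=0
P1.R0=2 P1.R1=2 P2.R0=0 P2.R1=2
P1.R0=2 P1.R1=2 P2.R0=2 P2.R1=2

outcome vector order: (P1.R0,P1.R1,P2.R0,P2.R1)
|TSO outcomes| = 9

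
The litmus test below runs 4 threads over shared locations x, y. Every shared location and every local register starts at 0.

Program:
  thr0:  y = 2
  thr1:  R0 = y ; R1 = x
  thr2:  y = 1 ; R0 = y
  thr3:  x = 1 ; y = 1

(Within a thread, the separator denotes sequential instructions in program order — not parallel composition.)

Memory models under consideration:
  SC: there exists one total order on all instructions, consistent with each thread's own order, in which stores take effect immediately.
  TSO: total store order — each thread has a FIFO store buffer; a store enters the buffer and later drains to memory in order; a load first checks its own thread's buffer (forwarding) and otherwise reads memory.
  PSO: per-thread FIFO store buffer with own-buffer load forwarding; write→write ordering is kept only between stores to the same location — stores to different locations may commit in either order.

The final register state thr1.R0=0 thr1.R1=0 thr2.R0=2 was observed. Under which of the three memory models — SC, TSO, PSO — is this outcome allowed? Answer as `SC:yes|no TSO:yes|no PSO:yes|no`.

SC:yes TSO:yes PSO:yes

outcome vector order: (thr1.R0,thr1.R1,thr2.R0)
under SC → 0/0/1; 0/0/2; 0/1/1; 0/1/2; 1/0/1; 1/0/2; 1/1/1; 1/1/2; 2/0/1; 2/0/2; 2/1/1; 2/1/2
under TSO → 0/0/1; 0/0/2; 0/1/1; 0/1/2; 1/0/1; 1/0/2; 1/1/1; 1/1/2; 2/0/1; 2/0/2; 2/1/1; 2/1/2
under PSO → 0/0/1; 0/0/2; 0/1/1; 0/1/2; 1/0/1; 1/0/2; 1/1/1; 1/1/2; 2/0/1; 2/0/2; 2/1/1; 2/1/2
target 0/0/2 ∈ {SC,TSO,PSO}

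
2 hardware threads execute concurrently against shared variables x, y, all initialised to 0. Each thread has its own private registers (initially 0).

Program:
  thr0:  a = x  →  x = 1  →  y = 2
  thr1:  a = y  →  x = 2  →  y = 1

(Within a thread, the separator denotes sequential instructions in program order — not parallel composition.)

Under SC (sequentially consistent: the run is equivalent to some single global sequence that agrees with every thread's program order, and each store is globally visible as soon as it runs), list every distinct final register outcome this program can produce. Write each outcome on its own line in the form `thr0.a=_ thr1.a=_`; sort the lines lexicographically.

outcome vector order: (thr0.a,thr1.a)
|SC outcomes| = 3

thr0.a=0 thr1.a=0
thr0.a=0 thr1.a=2
thr0.a=2 thr1.a=0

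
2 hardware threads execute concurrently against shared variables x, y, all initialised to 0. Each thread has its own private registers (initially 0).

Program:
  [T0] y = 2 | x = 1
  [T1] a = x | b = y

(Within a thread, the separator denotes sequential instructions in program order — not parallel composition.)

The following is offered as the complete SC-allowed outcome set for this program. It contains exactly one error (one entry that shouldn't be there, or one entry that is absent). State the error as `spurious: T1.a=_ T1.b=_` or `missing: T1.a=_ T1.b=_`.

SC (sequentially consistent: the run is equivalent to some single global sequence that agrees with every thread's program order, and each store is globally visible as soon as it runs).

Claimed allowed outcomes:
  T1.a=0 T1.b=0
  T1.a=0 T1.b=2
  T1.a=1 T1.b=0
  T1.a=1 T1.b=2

outcome vector order: (T1.a,T1.b)
SC: 3 outcomes — {00, 02, 12}
claimed∖SC = {10}

spurious: T1.a=1 T1.b=0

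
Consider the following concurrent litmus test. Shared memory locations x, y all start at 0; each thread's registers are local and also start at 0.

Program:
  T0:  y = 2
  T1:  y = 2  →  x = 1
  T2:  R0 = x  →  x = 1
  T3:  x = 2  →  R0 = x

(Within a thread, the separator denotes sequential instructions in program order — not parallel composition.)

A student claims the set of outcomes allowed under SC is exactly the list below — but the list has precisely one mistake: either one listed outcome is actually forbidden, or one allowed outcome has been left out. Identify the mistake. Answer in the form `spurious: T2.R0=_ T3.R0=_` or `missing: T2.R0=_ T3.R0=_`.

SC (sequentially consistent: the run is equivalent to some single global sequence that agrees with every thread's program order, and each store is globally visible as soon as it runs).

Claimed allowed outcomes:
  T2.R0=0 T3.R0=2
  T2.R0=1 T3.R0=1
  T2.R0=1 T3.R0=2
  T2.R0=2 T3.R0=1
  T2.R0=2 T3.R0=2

outcome vector order: (T2.R0,T3.R0)
[SC] allowed = {01, 02, 11, 12, 21, 22}
SC∖claimed = {01}

missing: T2.R0=0 T3.R0=1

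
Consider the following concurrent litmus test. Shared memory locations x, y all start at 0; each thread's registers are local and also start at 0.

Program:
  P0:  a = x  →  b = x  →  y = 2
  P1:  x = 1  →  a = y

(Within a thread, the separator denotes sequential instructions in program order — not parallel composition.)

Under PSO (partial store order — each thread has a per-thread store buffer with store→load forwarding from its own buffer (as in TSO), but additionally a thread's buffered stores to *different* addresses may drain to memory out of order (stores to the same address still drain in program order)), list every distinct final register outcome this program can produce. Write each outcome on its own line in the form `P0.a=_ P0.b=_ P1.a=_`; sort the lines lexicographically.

P0.a=0 P0.b=0 P1.a=0
P0.a=0 P0.b=0 P1.a=2
P0.a=0 P0.b=1 P1.a=0
P0.a=0 P0.b=1 P1.a=2
P0.a=1 P0.b=1 P1.a=0
P0.a=1 P0.b=1 P1.a=2

outcome vector order: (P0.a,P0.b,P1.a)
|PSO outcomes| = 6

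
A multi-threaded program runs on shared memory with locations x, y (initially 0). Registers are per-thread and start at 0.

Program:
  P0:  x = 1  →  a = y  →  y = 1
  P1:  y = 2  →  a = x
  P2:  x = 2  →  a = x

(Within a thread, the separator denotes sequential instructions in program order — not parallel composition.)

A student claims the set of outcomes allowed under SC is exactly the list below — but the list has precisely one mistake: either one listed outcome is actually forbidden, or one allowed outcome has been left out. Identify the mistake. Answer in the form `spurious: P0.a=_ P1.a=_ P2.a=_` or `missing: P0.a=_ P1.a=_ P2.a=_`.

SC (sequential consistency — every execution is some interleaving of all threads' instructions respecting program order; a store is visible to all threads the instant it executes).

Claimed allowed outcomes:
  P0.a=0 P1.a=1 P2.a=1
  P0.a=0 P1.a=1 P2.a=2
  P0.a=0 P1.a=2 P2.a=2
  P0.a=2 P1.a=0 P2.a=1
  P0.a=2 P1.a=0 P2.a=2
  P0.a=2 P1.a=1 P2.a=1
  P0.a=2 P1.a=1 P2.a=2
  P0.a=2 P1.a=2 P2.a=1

missing: P0.a=2 P1.a=2 P2.a=2

outcome vector order: (P0.a,P1.a,P2.a)
SC (9): 0/1/1, 0/1/2, 0/2/2, 2/0/1, 2/0/2, 2/1/1, 2/1/2, 2/2/1, 2/2/2
SC∖claimed = {2/2/2}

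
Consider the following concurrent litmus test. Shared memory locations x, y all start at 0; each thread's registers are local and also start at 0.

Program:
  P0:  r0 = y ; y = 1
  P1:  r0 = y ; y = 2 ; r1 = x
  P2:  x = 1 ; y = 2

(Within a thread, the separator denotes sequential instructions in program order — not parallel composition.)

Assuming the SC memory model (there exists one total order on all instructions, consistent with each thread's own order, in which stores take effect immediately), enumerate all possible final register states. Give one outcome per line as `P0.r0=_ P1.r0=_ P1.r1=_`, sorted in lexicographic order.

outcome vector order: (P0.r0,P1.r0,P1.r1)
|SC outcomes| = 9

P0.r0=0 P1.r0=0 P1.r1=0
P0.r0=0 P1.r0=0 P1.r1=1
P0.r0=0 P1.r0=1 P1.r1=0
P0.r0=0 P1.r0=1 P1.r1=1
P0.r0=0 P1.r0=2 P1.r1=1
P0.r0=2 P1.r0=0 P1.r1=0
P0.r0=2 P1.r0=0 P1.r1=1
P0.r0=2 P1.r0=1 P1.r1=1
P0.r0=2 P1.r0=2 P1.r1=1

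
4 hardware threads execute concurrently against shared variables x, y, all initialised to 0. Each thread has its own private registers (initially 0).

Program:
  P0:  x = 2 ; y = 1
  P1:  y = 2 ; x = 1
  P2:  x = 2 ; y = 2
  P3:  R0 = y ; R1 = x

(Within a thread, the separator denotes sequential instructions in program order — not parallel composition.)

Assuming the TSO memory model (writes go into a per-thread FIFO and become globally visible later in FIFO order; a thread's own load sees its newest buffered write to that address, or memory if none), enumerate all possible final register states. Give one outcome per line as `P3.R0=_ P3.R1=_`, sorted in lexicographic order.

outcome vector order: (P3.R0,P3.R1)
|TSO outcomes| = 8

P3.R0=0 P3.R1=0
P3.R0=0 P3.R1=1
P3.R0=0 P3.R1=2
P3.R0=1 P3.R1=1
P3.R0=1 P3.R1=2
P3.R0=2 P3.R1=0
P3.R0=2 P3.R1=1
P3.R0=2 P3.R1=2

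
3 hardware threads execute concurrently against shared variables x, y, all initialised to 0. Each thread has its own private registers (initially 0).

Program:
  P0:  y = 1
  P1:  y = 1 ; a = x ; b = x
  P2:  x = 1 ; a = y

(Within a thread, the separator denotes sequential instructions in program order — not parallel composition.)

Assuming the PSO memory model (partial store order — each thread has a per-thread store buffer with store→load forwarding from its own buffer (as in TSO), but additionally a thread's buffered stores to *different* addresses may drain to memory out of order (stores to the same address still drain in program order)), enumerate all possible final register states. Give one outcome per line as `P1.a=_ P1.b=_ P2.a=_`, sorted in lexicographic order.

P1.a=0 P1.b=0 P2.a=0
P1.a=0 P1.b=0 P2.a=1
P1.a=0 P1.b=1 P2.a=0
P1.a=0 P1.b=1 P2.a=1
P1.a=1 P1.b=1 P2.a=0
P1.a=1 P1.b=1 P2.a=1

outcome vector order: (P1.a,P1.b,P2.a)
|PSO outcomes| = 6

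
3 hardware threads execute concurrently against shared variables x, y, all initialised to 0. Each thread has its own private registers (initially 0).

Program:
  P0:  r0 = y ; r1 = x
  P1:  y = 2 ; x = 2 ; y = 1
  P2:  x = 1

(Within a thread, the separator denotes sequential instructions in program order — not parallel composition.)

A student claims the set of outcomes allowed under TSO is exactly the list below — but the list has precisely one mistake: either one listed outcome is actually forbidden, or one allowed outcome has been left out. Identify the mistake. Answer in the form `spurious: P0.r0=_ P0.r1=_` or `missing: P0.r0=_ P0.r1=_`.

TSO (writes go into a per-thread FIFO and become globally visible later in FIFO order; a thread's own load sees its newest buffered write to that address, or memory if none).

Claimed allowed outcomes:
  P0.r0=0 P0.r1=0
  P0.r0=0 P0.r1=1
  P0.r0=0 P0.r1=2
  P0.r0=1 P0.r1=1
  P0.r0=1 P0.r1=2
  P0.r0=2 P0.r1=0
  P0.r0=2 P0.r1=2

missing: P0.r0=2 P0.r1=1

outcome vector order: (P0.r0,P0.r1)
under TSO → (0,0), (0,1), (0,2), (1,1), (1,2), (2,0), (2,1), (2,2)
TSO∖claimed = {(2,1)}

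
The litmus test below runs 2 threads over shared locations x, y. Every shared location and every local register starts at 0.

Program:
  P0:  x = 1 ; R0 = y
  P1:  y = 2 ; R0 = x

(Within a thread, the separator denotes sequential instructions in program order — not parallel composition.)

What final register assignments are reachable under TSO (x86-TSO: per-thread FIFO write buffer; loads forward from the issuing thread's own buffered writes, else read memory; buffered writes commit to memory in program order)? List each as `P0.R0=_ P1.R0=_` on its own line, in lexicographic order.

P0.R0=0 P1.R0=0
P0.R0=0 P1.R0=1
P0.R0=2 P1.R0=0
P0.R0=2 P1.R0=1

outcome vector order: (P0.R0,P1.R0)
|TSO outcomes| = 4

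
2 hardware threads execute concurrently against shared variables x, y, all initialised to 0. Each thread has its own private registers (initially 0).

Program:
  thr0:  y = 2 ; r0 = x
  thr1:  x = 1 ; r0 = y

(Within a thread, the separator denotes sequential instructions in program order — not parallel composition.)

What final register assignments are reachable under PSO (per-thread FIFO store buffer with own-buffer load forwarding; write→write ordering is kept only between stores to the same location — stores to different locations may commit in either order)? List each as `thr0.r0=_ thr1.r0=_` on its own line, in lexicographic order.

thr0.r0=0 thr1.r0=0
thr0.r0=0 thr1.r0=2
thr0.r0=1 thr1.r0=0
thr0.r0=1 thr1.r0=2

outcome vector order: (thr0.r0,thr1.r0)
|PSO outcomes| = 4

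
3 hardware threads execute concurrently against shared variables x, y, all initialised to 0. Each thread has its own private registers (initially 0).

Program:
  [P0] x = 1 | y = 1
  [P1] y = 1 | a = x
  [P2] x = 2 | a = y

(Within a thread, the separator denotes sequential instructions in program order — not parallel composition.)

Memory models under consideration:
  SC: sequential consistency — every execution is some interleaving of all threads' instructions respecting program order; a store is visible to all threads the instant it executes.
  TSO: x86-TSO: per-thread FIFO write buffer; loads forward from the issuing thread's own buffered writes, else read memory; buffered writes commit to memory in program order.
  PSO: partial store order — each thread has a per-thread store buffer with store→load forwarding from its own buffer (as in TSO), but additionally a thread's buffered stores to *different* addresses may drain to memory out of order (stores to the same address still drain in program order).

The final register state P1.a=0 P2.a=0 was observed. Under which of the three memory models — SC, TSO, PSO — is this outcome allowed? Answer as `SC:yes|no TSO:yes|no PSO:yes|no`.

outcome vector order: (P1.a,P2.a)
[SC] allowed = {01 10 11 20 21}
[TSO] allowed = {00 01 10 11 20 21}
[PSO] allowed = {00 01 10 11 20 21}
target 00 ∈ {TSO,PSO}

SC:no TSO:yes PSO:yes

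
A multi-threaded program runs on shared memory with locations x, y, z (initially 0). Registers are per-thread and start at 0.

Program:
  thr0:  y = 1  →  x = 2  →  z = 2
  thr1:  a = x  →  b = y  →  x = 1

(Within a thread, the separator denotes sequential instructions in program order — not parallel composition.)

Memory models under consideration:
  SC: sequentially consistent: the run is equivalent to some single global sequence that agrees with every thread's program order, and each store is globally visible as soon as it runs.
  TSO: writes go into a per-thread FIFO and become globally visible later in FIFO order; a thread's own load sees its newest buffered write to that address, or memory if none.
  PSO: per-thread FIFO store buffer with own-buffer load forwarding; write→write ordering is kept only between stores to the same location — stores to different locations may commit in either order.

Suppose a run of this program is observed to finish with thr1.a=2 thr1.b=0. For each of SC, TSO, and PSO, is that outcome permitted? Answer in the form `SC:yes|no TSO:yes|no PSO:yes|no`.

outcome vector order: (thr1.a,thr1.b)
SC: 3 outcomes — {0/0, 0/1, 2/1}
TSO: 3 outcomes — {0/0, 0/1, 2/1}
PSO: 4 outcomes — {0/0, 0/1, 2/0, 2/1}
target 2/0 ∈ {PSO}

SC:no TSO:no PSO:yes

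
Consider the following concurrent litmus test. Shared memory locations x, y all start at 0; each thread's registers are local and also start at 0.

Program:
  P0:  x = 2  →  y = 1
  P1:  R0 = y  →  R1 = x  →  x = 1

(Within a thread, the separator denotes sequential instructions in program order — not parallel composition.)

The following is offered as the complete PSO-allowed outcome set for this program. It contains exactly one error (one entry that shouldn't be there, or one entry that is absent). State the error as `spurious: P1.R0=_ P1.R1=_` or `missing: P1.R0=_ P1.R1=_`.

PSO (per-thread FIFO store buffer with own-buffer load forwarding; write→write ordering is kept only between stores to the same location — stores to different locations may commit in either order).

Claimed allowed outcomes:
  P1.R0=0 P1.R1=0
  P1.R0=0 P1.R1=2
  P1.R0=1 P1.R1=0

outcome vector order: (P1.R0,P1.R1)
PSO (4): (0,0), (0,2), (1,0), (1,2)
PSO∖claimed = {(1,2)}

missing: P1.R0=1 P1.R1=2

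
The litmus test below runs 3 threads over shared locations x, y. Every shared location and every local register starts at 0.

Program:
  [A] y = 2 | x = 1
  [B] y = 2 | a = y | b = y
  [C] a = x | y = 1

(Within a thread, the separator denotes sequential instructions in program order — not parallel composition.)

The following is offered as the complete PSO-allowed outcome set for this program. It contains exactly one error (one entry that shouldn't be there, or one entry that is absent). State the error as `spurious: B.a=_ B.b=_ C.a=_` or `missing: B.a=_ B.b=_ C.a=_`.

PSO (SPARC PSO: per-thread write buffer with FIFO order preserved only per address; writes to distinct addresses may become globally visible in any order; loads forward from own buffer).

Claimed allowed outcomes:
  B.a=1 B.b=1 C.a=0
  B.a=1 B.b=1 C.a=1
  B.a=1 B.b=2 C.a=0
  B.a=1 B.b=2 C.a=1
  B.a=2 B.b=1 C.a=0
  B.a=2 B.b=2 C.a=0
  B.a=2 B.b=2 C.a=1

missing: B.a=2 B.b=1 C.a=1

outcome vector order: (B.a,B.b,C.a)
PSO: 8 outcomes — {1/1/0; 1/1/1; 1/2/0; 1/2/1; 2/1/0; 2/1/1; 2/2/0; 2/2/1}
PSO∖claimed = {2/1/1}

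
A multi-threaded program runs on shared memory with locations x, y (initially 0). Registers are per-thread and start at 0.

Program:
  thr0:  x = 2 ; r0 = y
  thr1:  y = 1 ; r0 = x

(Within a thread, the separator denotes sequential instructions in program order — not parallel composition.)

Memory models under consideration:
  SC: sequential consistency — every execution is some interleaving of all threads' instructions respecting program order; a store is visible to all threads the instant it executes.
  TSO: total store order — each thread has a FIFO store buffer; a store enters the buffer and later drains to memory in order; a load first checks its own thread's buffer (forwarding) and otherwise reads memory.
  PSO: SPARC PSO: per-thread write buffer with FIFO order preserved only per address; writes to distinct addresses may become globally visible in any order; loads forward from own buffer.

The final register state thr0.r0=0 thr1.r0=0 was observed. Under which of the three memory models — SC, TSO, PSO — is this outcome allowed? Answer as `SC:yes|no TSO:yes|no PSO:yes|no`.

outcome vector order: (thr0.r0,thr1.r0)
SC (3): 0/2 1/0 1/2
TSO (4): 0/0 0/2 1/0 1/2
PSO (4): 0/0 0/2 1/0 1/2
target 0/0 ∈ {TSO,PSO}

SC:no TSO:yes PSO:yes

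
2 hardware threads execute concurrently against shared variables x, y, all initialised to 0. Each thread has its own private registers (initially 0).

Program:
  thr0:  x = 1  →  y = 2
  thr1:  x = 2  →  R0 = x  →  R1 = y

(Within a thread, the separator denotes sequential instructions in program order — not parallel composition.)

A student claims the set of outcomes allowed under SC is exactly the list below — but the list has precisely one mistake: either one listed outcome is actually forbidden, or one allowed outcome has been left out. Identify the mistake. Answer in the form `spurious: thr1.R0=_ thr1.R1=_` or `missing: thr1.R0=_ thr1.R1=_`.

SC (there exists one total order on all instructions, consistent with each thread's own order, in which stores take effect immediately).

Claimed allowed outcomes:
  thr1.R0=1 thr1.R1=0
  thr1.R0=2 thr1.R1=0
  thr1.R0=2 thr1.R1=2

outcome vector order: (thr1.R0,thr1.R1)
under SC → 1/0; 1/2; 2/0; 2/2
SC∖claimed = {1/2}

missing: thr1.R0=1 thr1.R1=2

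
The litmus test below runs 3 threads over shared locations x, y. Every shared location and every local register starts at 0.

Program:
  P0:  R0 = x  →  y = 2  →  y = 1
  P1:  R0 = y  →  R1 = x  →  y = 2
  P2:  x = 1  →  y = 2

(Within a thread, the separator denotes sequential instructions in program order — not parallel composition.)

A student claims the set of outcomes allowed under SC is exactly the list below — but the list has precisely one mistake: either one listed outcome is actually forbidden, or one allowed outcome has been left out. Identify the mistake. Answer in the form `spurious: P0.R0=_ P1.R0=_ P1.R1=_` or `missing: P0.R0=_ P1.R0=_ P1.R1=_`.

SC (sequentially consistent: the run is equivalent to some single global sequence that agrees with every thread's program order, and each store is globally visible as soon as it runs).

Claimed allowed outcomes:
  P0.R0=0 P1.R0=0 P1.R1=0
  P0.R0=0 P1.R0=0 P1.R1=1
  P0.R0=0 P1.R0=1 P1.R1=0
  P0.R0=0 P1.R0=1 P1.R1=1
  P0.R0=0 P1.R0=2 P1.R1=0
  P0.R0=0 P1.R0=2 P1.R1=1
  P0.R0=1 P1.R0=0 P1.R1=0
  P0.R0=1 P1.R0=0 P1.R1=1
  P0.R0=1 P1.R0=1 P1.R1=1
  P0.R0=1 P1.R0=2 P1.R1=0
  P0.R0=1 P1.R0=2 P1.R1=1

spurious: P0.R0=1 P1.R0=2 P1.R1=0

outcome vector order: (P0.R0,P1.R0,P1.R1)
SC: 10 outcomes — {000, 001, 010, 011, 020, 021, 100, 101, 111, 121}
claimed∖SC = {120}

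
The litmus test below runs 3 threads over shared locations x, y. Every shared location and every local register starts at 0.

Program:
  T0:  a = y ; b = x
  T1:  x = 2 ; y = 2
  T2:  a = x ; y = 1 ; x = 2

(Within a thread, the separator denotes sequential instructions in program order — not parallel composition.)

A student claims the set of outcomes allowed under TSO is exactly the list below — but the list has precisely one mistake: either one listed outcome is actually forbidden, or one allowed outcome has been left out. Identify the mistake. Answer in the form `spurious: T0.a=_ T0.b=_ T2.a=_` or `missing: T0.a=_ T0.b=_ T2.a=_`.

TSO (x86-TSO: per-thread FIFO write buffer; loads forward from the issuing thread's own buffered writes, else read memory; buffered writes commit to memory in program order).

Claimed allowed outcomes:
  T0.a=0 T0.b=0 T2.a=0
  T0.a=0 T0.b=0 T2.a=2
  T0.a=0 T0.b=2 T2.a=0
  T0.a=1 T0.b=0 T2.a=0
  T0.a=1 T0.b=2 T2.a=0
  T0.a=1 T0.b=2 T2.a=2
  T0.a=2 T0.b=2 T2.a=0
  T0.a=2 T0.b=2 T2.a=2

outcome vector order: (T0.a,T0.b,T2.a)
TSO: 9 outcomes — {<0 0 0>, <0 0 2>, <0 2 0>, <0 2 2>, <1 0 0>, <1 2 0>, <1 2 2>, <2 2 0>, <2 2 2>}
TSO∖claimed = {<0 2 2>}

missing: T0.a=0 T0.b=2 T2.a=2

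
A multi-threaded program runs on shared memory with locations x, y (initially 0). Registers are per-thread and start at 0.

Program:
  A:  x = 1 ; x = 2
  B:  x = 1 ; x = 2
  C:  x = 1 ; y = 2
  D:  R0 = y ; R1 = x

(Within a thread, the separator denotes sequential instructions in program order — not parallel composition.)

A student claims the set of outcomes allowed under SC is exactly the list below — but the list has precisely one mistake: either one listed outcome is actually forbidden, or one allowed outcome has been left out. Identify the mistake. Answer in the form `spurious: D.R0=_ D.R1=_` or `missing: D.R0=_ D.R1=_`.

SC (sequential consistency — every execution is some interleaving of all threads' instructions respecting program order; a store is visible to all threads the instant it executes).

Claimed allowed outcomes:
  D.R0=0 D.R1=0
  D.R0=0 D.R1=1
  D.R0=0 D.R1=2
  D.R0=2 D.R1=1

outcome vector order: (D.R0,D.R1)
SC (5): (0,0); (0,1); (0,2); (2,1); (2,2)
SC∖claimed = {(2,2)}

missing: D.R0=2 D.R1=2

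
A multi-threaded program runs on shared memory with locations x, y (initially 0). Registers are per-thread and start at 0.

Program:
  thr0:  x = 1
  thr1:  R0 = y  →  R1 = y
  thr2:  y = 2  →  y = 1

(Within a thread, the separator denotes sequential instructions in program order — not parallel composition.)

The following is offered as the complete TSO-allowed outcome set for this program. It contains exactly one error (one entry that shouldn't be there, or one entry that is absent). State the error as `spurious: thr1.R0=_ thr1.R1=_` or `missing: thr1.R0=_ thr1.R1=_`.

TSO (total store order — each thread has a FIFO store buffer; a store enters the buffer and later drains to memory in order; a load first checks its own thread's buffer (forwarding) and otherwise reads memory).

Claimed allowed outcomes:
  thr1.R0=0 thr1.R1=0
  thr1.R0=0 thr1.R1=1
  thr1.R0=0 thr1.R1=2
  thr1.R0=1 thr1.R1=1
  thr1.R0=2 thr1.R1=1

outcome vector order: (thr1.R0,thr1.R1)
[TSO] allowed = {00; 01; 02; 11; 21; 22}
TSO∖claimed = {22}

missing: thr1.R0=2 thr1.R1=2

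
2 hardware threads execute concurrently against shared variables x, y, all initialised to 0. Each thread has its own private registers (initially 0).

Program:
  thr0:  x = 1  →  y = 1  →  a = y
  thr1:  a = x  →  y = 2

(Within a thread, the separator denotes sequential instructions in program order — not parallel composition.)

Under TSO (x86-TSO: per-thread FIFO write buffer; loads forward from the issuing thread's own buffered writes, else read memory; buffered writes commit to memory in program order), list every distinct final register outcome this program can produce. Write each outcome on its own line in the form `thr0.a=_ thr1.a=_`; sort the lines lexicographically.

thr0.a=1 thr1.a=0
thr0.a=1 thr1.a=1
thr0.a=2 thr1.a=0
thr0.a=2 thr1.a=1

outcome vector order: (thr0.a,thr1.a)
|TSO outcomes| = 4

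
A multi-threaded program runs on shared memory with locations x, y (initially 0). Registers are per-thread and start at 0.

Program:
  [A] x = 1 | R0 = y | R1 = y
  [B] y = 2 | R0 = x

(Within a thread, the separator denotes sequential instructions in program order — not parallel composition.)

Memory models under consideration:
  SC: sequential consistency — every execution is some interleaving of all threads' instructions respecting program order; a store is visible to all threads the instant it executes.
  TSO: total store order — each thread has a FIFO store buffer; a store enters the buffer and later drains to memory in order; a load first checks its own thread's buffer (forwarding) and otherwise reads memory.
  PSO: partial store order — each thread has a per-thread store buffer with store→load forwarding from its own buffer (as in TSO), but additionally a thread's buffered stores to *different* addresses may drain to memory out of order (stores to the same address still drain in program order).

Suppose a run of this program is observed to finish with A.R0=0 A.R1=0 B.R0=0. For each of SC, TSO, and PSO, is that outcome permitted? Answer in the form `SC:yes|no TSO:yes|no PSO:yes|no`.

outcome vector order: (A.R0,A.R1,B.R0)
SC: 4 outcomes — {(0,0,1) (0,2,1) (2,2,0) (2,2,1)}
TSO: 6 outcomes — {(0,0,0) (0,0,1) (0,2,0) (0,2,1) (2,2,0) (2,2,1)}
PSO: 6 outcomes — {(0,0,0) (0,0,1) (0,2,0) (0,2,1) (2,2,0) (2,2,1)}
target (0,0,0) ∈ {TSO,PSO}

SC:no TSO:yes PSO:yes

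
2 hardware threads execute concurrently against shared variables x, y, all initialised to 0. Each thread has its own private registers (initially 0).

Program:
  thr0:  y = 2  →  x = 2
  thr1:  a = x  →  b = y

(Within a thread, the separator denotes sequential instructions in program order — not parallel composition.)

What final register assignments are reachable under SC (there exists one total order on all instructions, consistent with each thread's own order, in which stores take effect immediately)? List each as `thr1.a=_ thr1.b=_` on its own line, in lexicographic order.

thr1.a=0 thr1.b=0
thr1.a=0 thr1.b=2
thr1.a=2 thr1.b=2

outcome vector order: (thr1.a,thr1.b)
|SC outcomes| = 3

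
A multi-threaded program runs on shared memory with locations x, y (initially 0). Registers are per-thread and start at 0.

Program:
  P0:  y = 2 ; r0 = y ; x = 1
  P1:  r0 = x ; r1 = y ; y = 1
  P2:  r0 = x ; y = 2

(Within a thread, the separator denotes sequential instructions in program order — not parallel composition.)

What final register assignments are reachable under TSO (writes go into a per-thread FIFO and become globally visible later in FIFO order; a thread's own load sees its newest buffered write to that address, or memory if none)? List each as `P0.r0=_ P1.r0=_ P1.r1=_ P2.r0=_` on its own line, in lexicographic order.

P0.r0=1 P1.r0=0 P1.r1=0 P2.r0=0
P0.r0=1 P1.r0=0 P1.r1=0 P2.r0=1
P0.r0=1 P1.r0=0 P1.r1=2 P2.r0=0
P0.r0=1 P1.r0=0 P1.r1=2 P2.r0=1
P0.r0=2 P1.r0=0 P1.r1=0 P2.r0=0
P0.r0=2 P1.r0=0 P1.r1=0 P2.r0=1
P0.r0=2 P1.r0=0 P1.r1=2 P2.r0=0
P0.r0=2 P1.r0=0 P1.r1=2 P2.r0=1
P0.r0=2 P1.r0=1 P1.r1=2 P2.r0=0
P0.r0=2 P1.r0=1 P1.r1=2 P2.r0=1

outcome vector order: (P0.r0,P1.r0,P1.r1,P2.r0)
|TSO outcomes| = 10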